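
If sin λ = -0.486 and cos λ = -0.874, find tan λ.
tan λ = sin λ / cos λ = 0.5561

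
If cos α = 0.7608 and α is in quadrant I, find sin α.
sin α = 0.649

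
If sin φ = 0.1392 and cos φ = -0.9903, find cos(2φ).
cos(2φ) = cos²φ - sin²φ = 0.9613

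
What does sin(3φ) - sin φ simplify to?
sin(3φ) - sin φ = 2 cos(2φ) sin φ (using Sum-to-product)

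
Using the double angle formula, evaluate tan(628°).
tan(628°) = 2 tan 314° / (1 - tan²314°) = 28.64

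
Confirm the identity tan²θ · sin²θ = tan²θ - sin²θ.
RHS = sin²θ/cos²θ - sin²θ = sin²θ(1/cos²θ - 1) = sin²θ · (1 - cos²θ)/cos²θ = sin²θ · sin²θ/cos²θ = sin²θ · tan²θ = LHS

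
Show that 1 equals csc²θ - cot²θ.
RHS = 1/sin²θ - cos²θ/sin²θ = (1 - cos²θ)/sin²θ = sin²θ/sin²θ = 1 = LHS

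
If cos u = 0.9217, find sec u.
sec u = 1/cos u = 1.085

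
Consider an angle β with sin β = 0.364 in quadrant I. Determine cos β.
cos β = √(1 - sin²β) = 0.9314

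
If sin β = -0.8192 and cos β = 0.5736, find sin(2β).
sin(2β) = 2 sin β cos β = -0.9398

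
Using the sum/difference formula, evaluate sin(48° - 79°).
sin(48° - 79°) = sin 48° cos 79° - cos 48° sin 79° = -0.515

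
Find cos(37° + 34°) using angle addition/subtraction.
cos(37° + 34°) = cos 37° cos 34° - sin 37° sin 34° = 0.3256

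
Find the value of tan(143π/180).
tan(143π/180) = -0.7536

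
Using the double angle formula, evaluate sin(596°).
sin(596°) = 2 sin 298° cos 298° = -0.829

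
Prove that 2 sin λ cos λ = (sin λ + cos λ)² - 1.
RHS = sin²λ + 2 sin λ cos λ + cos²λ - 1 = (sin²λ + cos²λ) + 2 sin λ cos λ - 1 = 1 + 2 sin λ cos λ - 1 = 2 sin λ cos λ = LHS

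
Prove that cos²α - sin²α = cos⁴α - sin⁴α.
RHS = (cos²α - sin²α)(cos²α + sin²α) = (cos²α - sin²α) · 1 = cos²α - sin²α = LHS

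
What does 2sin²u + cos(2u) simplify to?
2sin²u + cos(2u) = 1 (using Double angle)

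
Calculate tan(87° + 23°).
tan(87° + 23°) = (tan 87° + tan 23°)/(1 - tan 87° tan 23°) = -2.747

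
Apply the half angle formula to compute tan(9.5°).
tan(9.5°) = sin 19° / (1 + cos 19°) = 0.1673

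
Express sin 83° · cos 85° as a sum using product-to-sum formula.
sin 83° cos 85° = (1/2)[sin(83°+85°) + sin(83°-85°)]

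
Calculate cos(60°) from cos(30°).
cos(60°) = cos²30° - sin²30° = 1/2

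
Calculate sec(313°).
sec(313°) = 1.466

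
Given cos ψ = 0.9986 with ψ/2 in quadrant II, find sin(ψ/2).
sin(ψ/2) = ±√((1 - cos ψ)/2); positive since ψ/2 ∈ QII, so sin(ψ/2) = 0.02646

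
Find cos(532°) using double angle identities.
cos(532°) = 2cos²266° - 1 = -0.9903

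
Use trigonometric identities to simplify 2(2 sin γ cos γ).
2(2 sin γ cos γ) = 2(sin(2γ)) (using Double angle)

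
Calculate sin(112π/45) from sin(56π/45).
sin(112π/45) = 2 sin 56π/45 cos 56π/45 = 0.9994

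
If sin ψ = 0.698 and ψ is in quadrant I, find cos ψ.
cos ψ = 0.7161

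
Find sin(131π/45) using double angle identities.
sin(131π/45) = 2 sin 131π/90 cos 131π/90 = 0.2756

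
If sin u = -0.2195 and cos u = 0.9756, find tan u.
tan u = sin u / cos u = -0.225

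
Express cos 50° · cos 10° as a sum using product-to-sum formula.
cos 50° cos 10° = (1/2)[cos(50°-10°) + cos(50°+10°)]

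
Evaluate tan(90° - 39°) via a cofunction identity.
tan(90° - 39°) = cot(39°) = 1.235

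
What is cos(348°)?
cos(348°) = 0.9781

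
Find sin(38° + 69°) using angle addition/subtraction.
sin(38° + 69°) = sin 38° cos 69° + cos 38° sin 69° = 0.9563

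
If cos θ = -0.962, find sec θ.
sec θ = 1/cos θ = -1.04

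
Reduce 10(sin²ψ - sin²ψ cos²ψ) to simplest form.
10(sin²ψ - sin²ψ cos²ψ) = 10(sin⁴ψ) (using Factoring)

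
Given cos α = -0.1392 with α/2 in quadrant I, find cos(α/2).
cos(α/2) = ±√((1 + cos α)/2); positive since α/2 ∈ QI, so cos(α/2) = 0.656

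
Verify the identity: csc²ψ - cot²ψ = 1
LHS = 1/sin²ψ - cos²ψ/sin²ψ = (1 - cos²ψ)/sin²ψ = sin²ψ/sin²ψ = 1 = RHS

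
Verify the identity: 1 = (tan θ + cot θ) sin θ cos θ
RHS = (sin θ/cos θ + cos θ/sin θ) sin θ cos θ = ((sin²θ + cos²θ)/(sin θ cos θ)) · sin θ cos θ = sin²θ + cos²θ = 1 = LHS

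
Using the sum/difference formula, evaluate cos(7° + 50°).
cos(7° + 50°) = cos 7° cos 50° - sin 7° sin 50° = 0.5446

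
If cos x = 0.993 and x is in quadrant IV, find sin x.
sin x = -0.1181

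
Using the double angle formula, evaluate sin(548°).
sin(548°) = 2 sin 274° cos 274° = -0.1392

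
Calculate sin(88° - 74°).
sin(88° - 74°) = sin 88° cos 74° - cos 88° sin 74° = 0.2419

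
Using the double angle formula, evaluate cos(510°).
cos(510°) = cos²255° - sin²255° = -√3/2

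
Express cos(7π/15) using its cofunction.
cos(7π/15) = sin(π/2 - 7π/15) = sin(π/30)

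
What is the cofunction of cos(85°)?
cos(85°) = sin(90° - 85°) = sin(5°)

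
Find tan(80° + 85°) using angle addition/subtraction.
tan(80° + 85°) = (tan 80° + tan 85°)/(1 - tan 80° tan 85°) = -(2-√3)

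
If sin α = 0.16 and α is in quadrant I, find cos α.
cos α = 0.9871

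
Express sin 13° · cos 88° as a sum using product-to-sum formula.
sin 13° cos 88° = (1/2)[sin(13°+88°) + sin(13°-88°)]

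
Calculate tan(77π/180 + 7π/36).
tan(77π/180 + 7π/36) = (tan 77π/180 + tan 7π/36)/(1 - tan 77π/180 tan 7π/36) = -2.475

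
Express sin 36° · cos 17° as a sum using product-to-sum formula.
sin 36° cos 17° = (1/2)[sin(36°+17°) + sin(36°-17°)]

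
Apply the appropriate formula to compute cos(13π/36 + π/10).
cos(13π/36 + π/10) = cos 13π/36 cos π/10 - sin 13π/36 sin π/10 = 0.1219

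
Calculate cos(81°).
cos(81°) = 0.1564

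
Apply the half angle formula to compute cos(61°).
cos(61°) = √((1 + cos 122°)/2) = 0.4848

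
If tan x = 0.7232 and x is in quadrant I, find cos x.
cos x = 0.8103 (using tan²x + 1 = sec²x)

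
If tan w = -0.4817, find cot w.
cot w = 1/tan w = -2.076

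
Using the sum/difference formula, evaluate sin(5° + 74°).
sin(5° + 74°) = sin 5° cos 74° + cos 5° sin 74° = 0.9816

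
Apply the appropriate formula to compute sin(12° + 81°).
sin(12° + 81°) = sin 12° cos 81° + cos 12° sin 81° = 0.9986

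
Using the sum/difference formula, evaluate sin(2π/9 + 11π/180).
sin(2π/9 + 11π/180) = sin 2π/9 cos 11π/180 + cos 2π/9 sin 11π/180 = 0.7771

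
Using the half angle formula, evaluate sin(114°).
sin(114°) = √((1 - cos 228°)/2) = 0.9135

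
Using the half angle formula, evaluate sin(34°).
sin(34°) = √((1 - cos 68°)/2) = 0.5592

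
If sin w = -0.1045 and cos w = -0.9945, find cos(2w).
cos(2w) = cos²w - sin²w = 0.9781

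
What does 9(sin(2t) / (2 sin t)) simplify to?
9(sin(2t) / (2 sin t)) = 9(cos t) (using Double angle)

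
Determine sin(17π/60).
sin(17π/60) = 0.7771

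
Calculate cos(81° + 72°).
cos(81° + 72°) = cos 81° cos 72° - sin 81° sin 72° = -0.891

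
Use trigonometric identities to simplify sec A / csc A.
sec A / csc A = tan A (using Reciprocal identities)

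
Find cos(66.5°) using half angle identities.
cos(66.5°) = √((1 + cos 133°)/2) = 0.3987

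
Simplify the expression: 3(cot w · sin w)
3(cot w · sin w) = 3(cos w) (using Quotient identity)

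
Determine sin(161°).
sin(161°) = 0.3256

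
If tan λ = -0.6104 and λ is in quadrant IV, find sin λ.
sin λ = -0.521 (using tan²λ + 1 = sec²λ)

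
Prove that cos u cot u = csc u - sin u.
RHS = 1/sin u - sin u = (1 - sin²u)/sin u = cos²u/sin u = cos u · (cos u/sin u) = cos u cot u = LHS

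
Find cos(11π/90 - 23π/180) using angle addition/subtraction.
cos(11π/90 - 23π/180) = cos 11π/90 cos 23π/180 + sin 11π/90 sin 23π/180 = 0.9998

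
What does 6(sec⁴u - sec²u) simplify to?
6(sec⁴u - sec²u) = 6(tan⁴u + tan²u) (using Pythagorean)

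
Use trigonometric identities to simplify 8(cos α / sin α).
8(cos α / sin α) = 8(cot α) (using Quotient identity)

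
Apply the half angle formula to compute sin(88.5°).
sin(88.5°) = √((1 - cos 177°)/2) = 0.9997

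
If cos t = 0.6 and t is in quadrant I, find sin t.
sin t = 0.8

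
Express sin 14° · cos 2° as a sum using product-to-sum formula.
sin 14° cos 2° = (1/2)[sin(14°+2°) + sin(14°-2°)]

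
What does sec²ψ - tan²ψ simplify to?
sec²ψ - tan²ψ = 1 (using Pythagorean identity)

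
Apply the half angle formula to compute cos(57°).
cos(57°) = √((1 + cos 114°)/2) = 0.5446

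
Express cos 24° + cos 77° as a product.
cos 24° + cos 77° = 2 cos(50.5°) cos(-26.5°)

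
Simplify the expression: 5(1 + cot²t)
5(1 + cot²t) = 5(csc²t) (using Pythagorean identity)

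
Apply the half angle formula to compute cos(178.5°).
cos(178.5°) = -√((1 + cos 357°)/2) = -0.9997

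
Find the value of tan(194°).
tan(194°) = 0.2493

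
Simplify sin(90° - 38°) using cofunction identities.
sin(90° - 38°) = cos(38°)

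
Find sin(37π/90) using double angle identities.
sin(37π/90) = 2 sin 37π/180 cos 37π/180 = 0.9613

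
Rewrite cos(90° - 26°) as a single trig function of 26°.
cos(90° - 26°) = sin(26°)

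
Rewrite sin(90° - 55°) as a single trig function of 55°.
sin(90° - 55°) = cos(55°)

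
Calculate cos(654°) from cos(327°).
cos(654°) = cos²327° - sin²327° = 0.4067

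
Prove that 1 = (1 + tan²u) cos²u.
RHS = sec²u · cos²u = (1/cos²u) · cos²u = 1 = LHS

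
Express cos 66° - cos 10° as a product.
cos 66° - cos 10° = -2 sin(38°) sin(28°)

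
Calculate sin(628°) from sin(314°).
sin(628°) = 2 sin 314° cos 314° = -0.9994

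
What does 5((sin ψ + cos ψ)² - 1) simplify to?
5((sin ψ + cos ψ)² - 1) = 5(sin(2ψ)) (using Pythagorean + double angle)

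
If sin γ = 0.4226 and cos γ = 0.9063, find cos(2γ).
cos(2γ) = cos²γ - sin²γ = 0.6428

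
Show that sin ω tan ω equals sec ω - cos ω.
RHS = 1/cos ω - cos ω = (1 - cos²ω)/cos ω = sin²ω/cos ω = sin ω · (sin ω/cos ω) = sin ω tan ω = LHS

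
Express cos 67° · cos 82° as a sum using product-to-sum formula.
cos 67° cos 82° = (1/2)[cos(67°-82°) + cos(67°+82°)]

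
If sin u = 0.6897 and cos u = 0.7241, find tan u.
tan u = sin u / cos u = 0.9525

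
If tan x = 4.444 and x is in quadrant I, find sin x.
sin x = 0.9756 (using tan²x + 1 = sec²x)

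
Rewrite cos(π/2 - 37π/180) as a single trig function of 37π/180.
cos(π/2 - 37π/180) = sin(37π/180)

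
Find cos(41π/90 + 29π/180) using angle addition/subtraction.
cos(41π/90 + 29π/180) = cos 41π/90 cos 29π/180 - sin 41π/90 sin 29π/180 = -0.3584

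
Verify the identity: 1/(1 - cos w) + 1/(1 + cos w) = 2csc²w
LHS = [(1 + cos w) + (1 - cos w)] / [(1 - cos w)(1 + cos w)] = 2/(1 - cos²w) = 2/sin²w = 2csc²w = RHS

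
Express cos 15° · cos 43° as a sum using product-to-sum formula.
cos 15° cos 43° = (1/2)[cos(15°-43°) + cos(15°+43°)]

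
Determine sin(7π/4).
sin(7π/4) = -√2/2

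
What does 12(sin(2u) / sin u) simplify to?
12(sin(2u) / sin u) = 12(2 cos u) (using Double angle)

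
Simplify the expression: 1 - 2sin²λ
1 - 2sin²λ = cos(2λ) (using Double angle)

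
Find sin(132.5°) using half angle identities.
sin(132.5°) = √((1 - cos 265°)/2) = 0.7373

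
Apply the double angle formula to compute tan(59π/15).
tan(59π/15) = 2 tan 59π/30 / (1 - tan²59π/30) = -0.2126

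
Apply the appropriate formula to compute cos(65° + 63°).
cos(65° + 63°) = cos 65° cos 63° - sin 65° sin 63° = -0.6157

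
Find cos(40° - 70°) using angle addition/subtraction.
cos(40° - 70°) = cos 40° cos 70° + sin 40° sin 70° = √3/2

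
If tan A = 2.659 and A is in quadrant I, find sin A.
sin A = 0.936 (using tan²A + 1 = sec²A)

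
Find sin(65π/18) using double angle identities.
sin(65π/18) = 2 sin 65π/36 cos 65π/36 = -0.9397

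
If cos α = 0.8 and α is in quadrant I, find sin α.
sin α = 0.6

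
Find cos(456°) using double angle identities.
cos(456°) = cos²228° - sin²228° = -0.1045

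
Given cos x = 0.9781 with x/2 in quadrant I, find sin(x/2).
sin(x/2) = ±√((1 - cos x)/2); positive since x/2 ∈ QI, so sin(x/2) = 0.1046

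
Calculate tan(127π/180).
tan(127π/180) = -1.327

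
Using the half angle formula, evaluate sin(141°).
sin(141°) = √((1 - cos 282°)/2) = 0.6293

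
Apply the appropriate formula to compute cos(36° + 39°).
cos(36° + 39°) = cos 36° cos 39° - sin 36° sin 39° = (√6-√2)/4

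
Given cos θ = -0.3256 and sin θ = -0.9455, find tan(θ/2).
tan(θ/2) = sin θ / (1 + cos θ) = -1.402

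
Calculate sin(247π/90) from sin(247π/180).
sin(247π/90) = 2 sin 247π/180 cos 247π/180 = 0.7193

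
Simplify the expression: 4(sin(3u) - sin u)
4(sin(3u) - sin u) = 4(2 cos(2u) sin u) (using Sum-to-product)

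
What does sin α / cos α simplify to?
sin α / cos α = tan α (using Quotient identity)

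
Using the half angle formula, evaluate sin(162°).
sin(162°) = √((1 - cos 324°)/2) = 0.309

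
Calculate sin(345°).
sin(345°) = -(√6-√2)/4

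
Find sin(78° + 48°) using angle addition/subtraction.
sin(78° + 48°) = sin 78° cos 48° + cos 78° sin 48° = 0.809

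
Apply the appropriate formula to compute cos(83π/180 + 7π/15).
cos(83π/180 + 7π/15) = cos 83π/180 cos 7π/15 - sin 83π/180 sin 7π/15 = -0.9744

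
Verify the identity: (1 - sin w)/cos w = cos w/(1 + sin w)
LHS = (1 - sin w)(1 + sin w) / (cos w(1 + sin w)) = (1 - sin²w) / (cos w(1 + sin w)) = cos²w / (cos w(1 + sin w)) = cos w/(1 + sin w) = RHS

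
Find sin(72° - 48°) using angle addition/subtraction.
sin(72° - 48°) = sin 72° cos 48° - cos 72° sin 48° = 0.4067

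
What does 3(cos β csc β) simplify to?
3(cos β csc β) = 3(cot β) (using Reciprocal + quotient)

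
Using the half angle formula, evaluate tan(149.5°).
tan(149.5°) = sin 299° / (1 + cos 299°) = -0.589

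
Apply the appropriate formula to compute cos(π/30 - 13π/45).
cos(π/30 - 13π/45) = cos π/30 cos 13π/45 + sin π/30 sin 13π/45 = 0.6947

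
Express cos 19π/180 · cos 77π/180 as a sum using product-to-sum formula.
cos 19π/180 cos 77π/180 = (1/2)[cos(19π/180-77π/180) + cos(19π/180+77π/180)]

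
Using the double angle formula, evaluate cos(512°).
cos(512°) = cos²256° - sin²256° = -0.8829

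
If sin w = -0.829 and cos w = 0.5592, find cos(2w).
cos(2w) = cos²w - sin²w = -0.3745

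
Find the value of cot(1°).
cot(1°) = 57.29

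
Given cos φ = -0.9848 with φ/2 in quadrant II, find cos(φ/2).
cos(φ/2) = ±√((1 + cos φ)/2); negative since φ/2 ∈ QII, so cos(φ/2) = -0.08718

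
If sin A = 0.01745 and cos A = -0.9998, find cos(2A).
cos(2A) = cos²A - sin²A = 0.9993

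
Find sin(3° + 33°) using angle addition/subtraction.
sin(3° + 33°) = sin 3° cos 33° + cos 3° sin 33° = 0.5878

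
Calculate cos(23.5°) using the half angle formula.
cos(23.5°) = √((1 + cos 47°)/2) = 0.9171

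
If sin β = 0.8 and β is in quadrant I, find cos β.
cos β = 0.6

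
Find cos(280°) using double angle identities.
cos(280°) = cos²140° - sin²140° = 0.1736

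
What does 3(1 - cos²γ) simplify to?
3(1 - cos²γ) = 3(sin²γ) (using Pythagorean identity)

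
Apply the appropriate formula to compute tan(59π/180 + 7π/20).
tan(59π/180 + 7π/20) = (tan 59π/180 + tan 7π/20)/(1 - tan 59π/180 tan 7π/20) = -1.6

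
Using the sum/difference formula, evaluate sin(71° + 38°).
sin(71° + 38°) = sin 71° cos 38° + cos 71° sin 38° = 0.9455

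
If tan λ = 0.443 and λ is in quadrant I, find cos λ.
cos λ = 0.9143 (using tan²λ + 1 = sec²λ)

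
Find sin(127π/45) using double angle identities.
sin(127π/45) = 2 sin 127π/90 cos 127π/90 = 0.5299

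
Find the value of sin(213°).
sin(213°) = -0.5446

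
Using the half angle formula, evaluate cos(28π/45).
cos(28π/45) = -√((1 + cos 56π/45)/2) = -0.3746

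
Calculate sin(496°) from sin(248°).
sin(496°) = 2 sin 248° cos 248° = 0.6947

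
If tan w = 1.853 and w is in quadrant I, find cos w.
cos w = 0.4749 (using tan²w + 1 = sec²w)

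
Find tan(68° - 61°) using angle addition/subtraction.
tan(68° - 61°) = (tan 68° - tan 61°)/(1 + tan 68° tan 61°) = 0.1228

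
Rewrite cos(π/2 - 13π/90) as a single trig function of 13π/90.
cos(π/2 - 13π/90) = sin(13π/90)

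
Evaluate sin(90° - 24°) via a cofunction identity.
sin(90° - 24°) = cos(24°) = 0.9135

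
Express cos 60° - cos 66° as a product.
cos 60° - cos 66° = -2 sin(63°) sin(-3°)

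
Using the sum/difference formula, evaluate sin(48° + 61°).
sin(48° + 61°) = sin 48° cos 61° + cos 48° sin 61° = 0.9455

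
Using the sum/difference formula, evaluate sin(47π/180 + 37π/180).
sin(47π/180 + 37π/180) = sin 47π/180 cos 37π/180 + cos 47π/180 sin 37π/180 = 0.9945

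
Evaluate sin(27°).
sin(27°) = 0.454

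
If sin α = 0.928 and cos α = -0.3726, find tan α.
tan α = sin α / cos α = -2.491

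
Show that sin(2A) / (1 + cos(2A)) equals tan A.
LHS = 2 sin A cos A / (2cos²A) = sin A/cos A = tan A = RHS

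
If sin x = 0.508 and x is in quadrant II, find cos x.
cos x = -0.8614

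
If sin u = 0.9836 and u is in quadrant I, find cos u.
cos u = 0.1804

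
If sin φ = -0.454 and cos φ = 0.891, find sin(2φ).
sin(2φ) = 2 sin φ cos φ = -0.809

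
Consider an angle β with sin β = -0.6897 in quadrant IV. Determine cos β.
cos β = √(1 - sin²β) = 0.7241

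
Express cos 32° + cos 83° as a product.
cos 32° + cos 83° = 2 cos(57.5°) cos(-25.5°)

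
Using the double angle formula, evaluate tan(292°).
tan(292°) = 2 tan 146° / (1 - tan²146°) = -2.475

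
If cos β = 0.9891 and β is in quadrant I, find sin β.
sin β = 0.1472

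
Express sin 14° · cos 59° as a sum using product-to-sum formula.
sin 14° cos 59° = (1/2)[sin(14°+59°) + sin(14°-59°)]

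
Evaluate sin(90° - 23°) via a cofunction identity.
sin(90° - 23°) = cos(23°) = 0.9205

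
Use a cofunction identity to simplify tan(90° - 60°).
tan(90° - 60°) = cot(60°)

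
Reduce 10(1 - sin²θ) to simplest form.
10(1 - sin²θ) = 10(cos²θ) (using Pythagorean identity)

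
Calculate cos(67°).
cos(67°) = 0.3907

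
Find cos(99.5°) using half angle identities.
cos(99.5°) = -√((1 + cos 199°)/2) = -0.165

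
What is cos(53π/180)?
cos(53π/180) = 0.6018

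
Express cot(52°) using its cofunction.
cot(52°) = tan(90° - 52°) = tan(38°)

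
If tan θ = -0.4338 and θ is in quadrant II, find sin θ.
sin θ = 0.398 (using tan²θ + 1 = sec²θ)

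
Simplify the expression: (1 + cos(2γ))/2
(1 + cos(2γ))/2 = cos²γ (using Power reduction)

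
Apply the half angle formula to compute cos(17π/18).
cos(17π/18) = -√((1 + cos 17π/9)/2) = -0.9848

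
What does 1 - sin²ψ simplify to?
1 - sin²ψ = cos²ψ (using Pythagorean identity)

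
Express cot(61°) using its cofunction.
cot(61°) = tan(90° - 61°) = tan(29°)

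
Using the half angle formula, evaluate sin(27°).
sin(27°) = √((1 - cos 54°)/2) = 0.454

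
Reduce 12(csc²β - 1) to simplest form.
12(csc²β - 1) = 12(cot²β) (using Pythagorean identity)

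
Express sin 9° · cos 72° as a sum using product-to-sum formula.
sin 9° cos 72° = (1/2)[sin(9°+72°) + sin(9°-72°)]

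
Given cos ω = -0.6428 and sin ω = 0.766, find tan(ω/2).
tan(ω/2) = sin ω / (1 + cos ω) = 2.144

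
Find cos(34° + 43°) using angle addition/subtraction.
cos(34° + 43°) = cos 34° cos 43° - sin 34° sin 43° = 0.225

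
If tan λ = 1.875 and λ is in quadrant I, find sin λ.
sin λ = 0.8824 (using tan²λ + 1 = sec²λ)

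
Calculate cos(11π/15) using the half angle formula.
cos(11π/15) = -√((1 + cos 22π/15)/2) = -0.6691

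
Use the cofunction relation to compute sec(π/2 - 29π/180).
sec(π/2 - 29π/180) = csc(29π/180) = 2.063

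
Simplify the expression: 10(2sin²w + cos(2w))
10(2sin²w + cos(2w)) = 10 (using Double angle)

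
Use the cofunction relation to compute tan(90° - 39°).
tan(90° - 39°) = cot(39°) = 1.235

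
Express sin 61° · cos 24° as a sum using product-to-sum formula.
sin 61° cos 24° = (1/2)[sin(61°+24°) + sin(61°-24°)]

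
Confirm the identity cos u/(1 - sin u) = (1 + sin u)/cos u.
RHS = (1 + sin u)(1 - sin u) / (cos u(1 - sin u)) = (1 - sin²u) / (cos u(1 - sin u)) = cos²u / (cos u(1 - sin u)) = cos u/(1 - sin u) = LHS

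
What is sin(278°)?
sin(278°) = -0.9903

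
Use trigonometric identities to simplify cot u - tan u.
cot u - tan u = 2 cot(2u) (using Double angle)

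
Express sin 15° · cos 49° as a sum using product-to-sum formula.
sin 15° cos 49° = (1/2)[sin(15°+49°) + sin(15°-49°)]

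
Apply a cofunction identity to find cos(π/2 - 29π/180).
cos(π/2 - 29π/180) = sin(29π/180) = 0.4848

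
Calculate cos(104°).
cos(104°) = -0.2419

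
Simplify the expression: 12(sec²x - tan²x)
12(sec²x - tan²x) = 12 (using Pythagorean identity)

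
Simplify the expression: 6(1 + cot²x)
6(1 + cot²x) = 6(csc²x) (using Pythagorean identity)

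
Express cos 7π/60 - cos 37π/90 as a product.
cos 7π/60 - cos 37π/90 = -2 sin(19π/72) sin(-53π/360)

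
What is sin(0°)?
sin(0°) = 0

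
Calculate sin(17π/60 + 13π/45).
sin(17π/60 + 13π/45) = sin 17π/60 cos 13π/45 + cos 17π/60 sin 13π/45 = 0.9744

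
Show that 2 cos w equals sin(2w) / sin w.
RHS = 2 sin w cos w / sin w = 2 cos w = LHS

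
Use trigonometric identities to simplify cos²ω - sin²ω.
cos²ω - sin²ω = cos(2ω) (using Double angle)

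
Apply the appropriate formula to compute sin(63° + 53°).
sin(63° + 53°) = sin 63° cos 53° + cos 63° sin 53° = 0.8988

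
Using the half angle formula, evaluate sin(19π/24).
sin(19π/24) = √((1 - cos 19π/12)/2) = 0.6088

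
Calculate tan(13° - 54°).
tan(13° - 54°) = (tan 13° - tan 54°)/(1 + tan 13° tan 54°) = -0.8693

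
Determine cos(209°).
cos(209°) = -0.8746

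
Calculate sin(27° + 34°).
sin(27° + 34°) = sin 27° cos 34° + cos 27° sin 34° = 0.8746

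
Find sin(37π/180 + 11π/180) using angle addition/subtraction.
sin(37π/180 + 11π/180) = sin 37π/180 cos 11π/180 + cos 37π/180 sin 11π/180 = 0.7431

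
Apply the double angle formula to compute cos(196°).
cos(196°) = cos²98° - sin²98° = -0.9613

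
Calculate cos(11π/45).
cos(11π/45) = 0.7193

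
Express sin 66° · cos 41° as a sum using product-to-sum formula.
sin 66° cos 41° = (1/2)[sin(66°+41°) + sin(66°-41°)]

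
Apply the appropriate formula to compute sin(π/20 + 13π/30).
sin(π/20 + 13π/30) = sin π/20 cos 13π/30 + cos π/20 sin 13π/30 = 0.9986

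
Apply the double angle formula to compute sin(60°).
sin(60°) = 2 sin 30° cos 30° = √3/2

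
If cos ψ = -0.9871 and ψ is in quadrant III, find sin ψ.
sin ψ = -0.1601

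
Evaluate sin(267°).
sin(267°) = -0.9986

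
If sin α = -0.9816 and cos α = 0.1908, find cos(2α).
cos(2α) = cos²α - sin²α = -0.9271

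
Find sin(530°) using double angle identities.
sin(530°) = 2 sin 265° cos 265° = 0.1736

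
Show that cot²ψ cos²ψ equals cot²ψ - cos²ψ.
RHS = cos²ψ/sin²ψ - cos²ψ = cos²ψ(1/sin²ψ - 1) = cos²ψ · (1 - sin²ψ)/sin²ψ = cos²ψ · cos²ψ/sin²ψ = cos²ψ · cot²ψ = LHS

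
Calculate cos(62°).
cos(62°) = 0.4695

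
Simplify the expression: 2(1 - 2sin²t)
2(1 - 2sin²t) = 2(cos(2t)) (using Double angle)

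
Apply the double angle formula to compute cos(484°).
cos(484°) = 2cos²242° - 1 = -0.5592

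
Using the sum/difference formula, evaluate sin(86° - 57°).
sin(86° - 57°) = sin 86° cos 57° - cos 86° sin 57° = 0.4848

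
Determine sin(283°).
sin(283°) = -0.9744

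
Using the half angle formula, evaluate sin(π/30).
sin(π/30) = √((1 - cos π/15)/2) = 0.1045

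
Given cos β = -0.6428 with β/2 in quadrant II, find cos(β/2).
cos(β/2) = ±√((1 + cos β)/2); negative since β/2 ∈ QII, so cos(β/2) = -0.4226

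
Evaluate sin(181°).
sin(181°) = -0.01745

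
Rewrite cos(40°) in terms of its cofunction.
cos(40°) = sin(90° - 40°) = sin(50°)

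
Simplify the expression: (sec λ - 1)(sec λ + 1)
(sec λ - 1)(sec λ + 1) = tan²λ (using Diff. of squares)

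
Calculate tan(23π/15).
tan(23π/15) = -9.514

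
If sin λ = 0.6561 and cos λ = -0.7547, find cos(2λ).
cos(2λ) = cos²λ - sin²λ = 0.1391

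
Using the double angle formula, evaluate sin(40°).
sin(40°) = 2 sin 20° cos 20° = 0.6428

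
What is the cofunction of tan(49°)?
tan(49°) = cot(90° - 49°) = cot(41°)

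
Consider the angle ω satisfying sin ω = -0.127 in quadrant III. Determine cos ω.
cos ω = ±√(1 - sin²ω) = -0.9919 (negative in QIII)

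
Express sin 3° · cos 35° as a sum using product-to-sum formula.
sin 3° cos 35° = (1/2)[sin(3°+35°) + sin(3°-35°)]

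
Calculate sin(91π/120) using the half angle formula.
sin(91π/120) = √((1 - cos 91π/60)/2) = 0.6884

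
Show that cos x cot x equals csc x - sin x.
RHS = 1/sin x - sin x = (1 - sin²x)/sin x = cos²x/sin x = cos x · (cos x/sin x) = cos x cot x = LHS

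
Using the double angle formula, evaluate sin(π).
sin(π) = 2 sin π/2 cos π/2 = 0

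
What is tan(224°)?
tan(224°) = 0.9657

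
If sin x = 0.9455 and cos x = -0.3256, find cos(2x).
cos(2x) = cos²x - sin²x = -0.788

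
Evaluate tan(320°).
tan(320°) = -0.8391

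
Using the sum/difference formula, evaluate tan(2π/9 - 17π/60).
tan(2π/9 - 17π/60) = (tan 2π/9 - tan 17π/60)/(1 + tan 2π/9 tan 17π/60) = -0.1944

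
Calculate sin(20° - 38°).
sin(20° - 38°) = sin 20° cos 38° - cos 20° sin 38° = -0.309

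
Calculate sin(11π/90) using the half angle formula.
sin(11π/90) = √((1 - cos 11π/45)/2) = 0.3746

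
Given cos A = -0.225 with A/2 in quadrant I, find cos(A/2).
cos(A/2) = ±√((1 + cos A)/2); positive since A/2 ∈ QI, so cos(A/2) = 0.6225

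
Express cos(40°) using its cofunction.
cos(40°) = sin(90° - 40°) = sin(50°)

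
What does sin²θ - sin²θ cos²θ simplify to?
sin²θ - sin²θ cos²θ = sin⁴θ (using Factoring)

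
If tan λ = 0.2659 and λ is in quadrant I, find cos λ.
cos λ = 0.9664 (using tan²λ + 1 = sec²λ)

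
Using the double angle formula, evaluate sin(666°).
sin(666°) = 2 sin 333° cos 333° = -0.809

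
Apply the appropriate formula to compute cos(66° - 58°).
cos(66° - 58°) = cos 66° cos 58° + sin 66° sin 58° = 0.9903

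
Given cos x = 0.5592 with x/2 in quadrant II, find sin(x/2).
sin(x/2) = ±√((1 - cos x)/2); positive since x/2 ∈ QII, so sin(x/2) = 0.4695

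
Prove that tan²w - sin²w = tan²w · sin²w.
LHS = sin²w/cos²w - sin²w = sin²w(1/cos²w - 1) = sin²w · (1 - cos²w)/cos²w = sin²w · sin²w/cos²w = sin²w · tan²w = RHS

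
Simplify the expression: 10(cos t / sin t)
10(cos t / sin t) = 10(cot t) (using Quotient identity)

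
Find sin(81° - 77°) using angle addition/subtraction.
sin(81° - 77°) = sin 81° cos 77° - cos 81° sin 77° = 0.06976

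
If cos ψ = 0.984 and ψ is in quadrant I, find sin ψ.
sin ψ = 0.1782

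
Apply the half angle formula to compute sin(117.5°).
sin(117.5°) = √((1 - cos 235°)/2) = 0.887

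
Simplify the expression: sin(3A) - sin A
sin(3A) - sin A = 2 cos(2A) sin A (using Sum-to-product)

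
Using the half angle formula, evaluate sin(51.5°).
sin(51.5°) = √((1 - cos 103°)/2) = 0.7826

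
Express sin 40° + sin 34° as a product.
sin 40° + sin 34° = 2 sin(37°) cos(3°)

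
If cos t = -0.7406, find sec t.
sec t = 1/cos t = -1.35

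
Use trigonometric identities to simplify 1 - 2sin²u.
1 - 2sin²u = cos(2u) (using Double angle)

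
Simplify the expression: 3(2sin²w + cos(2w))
3(2sin²w + cos(2w)) = 3 (using Double angle)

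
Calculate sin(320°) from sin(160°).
sin(320°) = 2 sin 160° cos 160° = -0.6428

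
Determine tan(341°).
tan(341°) = -0.3443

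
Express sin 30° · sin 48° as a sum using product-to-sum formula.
sin 30° sin 48° = (1/2)[cos(30°-48°) - cos(30°+48°)]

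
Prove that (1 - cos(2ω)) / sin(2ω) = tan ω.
LHS = 2sin²ω / (2 sin ω cos ω) = sin ω/cos ω = tan ω = RHS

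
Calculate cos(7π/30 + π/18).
cos(7π/30 + π/18) = cos 7π/30 cos π/18 - sin 7π/30 sin π/18 = 0.6157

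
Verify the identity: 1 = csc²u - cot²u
RHS = 1/sin²u - cos²u/sin²u = (1 - cos²u)/sin²u = sin²u/sin²u = 1 = LHS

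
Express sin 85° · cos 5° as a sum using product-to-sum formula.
sin 85° cos 5° = (1/2)[sin(85°+5°) + sin(85°-5°)]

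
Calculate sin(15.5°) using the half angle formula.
sin(15.5°) = √((1 - cos 31°)/2) = 0.2672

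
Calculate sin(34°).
sin(34°) = 0.5592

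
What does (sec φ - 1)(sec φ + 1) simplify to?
(sec φ - 1)(sec φ + 1) = tan²φ (using Diff. of squares)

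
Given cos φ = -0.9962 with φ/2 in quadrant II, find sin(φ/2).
sin(φ/2) = ±√((1 - cos φ)/2); positive since φ/2 ∈ QII, so sin(φ/2) = 0.999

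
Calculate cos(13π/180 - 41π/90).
cos(13π/180 - 41π/90) = cos 13π/180 cos 41π/90 + sin 13π/180 sin 41π/90 = 0.3584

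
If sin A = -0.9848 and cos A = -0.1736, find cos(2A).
cos(2A) = cos²A - sin²A = -0.9397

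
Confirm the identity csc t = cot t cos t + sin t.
RHS = cos²t/sin t + sin t = (cos²t + sin²t)/sin t = 1/sin t = csc t = LHS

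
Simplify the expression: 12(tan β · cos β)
12(tan β · cos β) = 12(sin β) (using Quotient identity)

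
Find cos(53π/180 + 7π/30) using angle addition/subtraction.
cos(53π/180 + 7π/30) = cos 53π/180 cos 7π/30 - sin 53π/180 sin 7π/30 = -0.08716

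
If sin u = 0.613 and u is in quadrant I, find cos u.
cos u = 0.7901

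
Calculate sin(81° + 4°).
sin(81° + 4°) = sin 81° cos 4° + cos 81° sin 4° = 0.9962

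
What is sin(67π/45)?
sin(67π/45) = -0.9994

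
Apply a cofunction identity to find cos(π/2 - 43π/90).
cos(π/2 - 43π/90) = sin(43π/90) = 0.9976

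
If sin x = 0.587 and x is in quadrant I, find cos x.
cos x = 0.8096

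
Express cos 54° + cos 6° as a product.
cos 54° + cos 6° = 2 cos(30°) cos(24°)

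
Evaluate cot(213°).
cot(213°) = 1.54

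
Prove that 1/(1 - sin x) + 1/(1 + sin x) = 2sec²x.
LHS = [(1 + sin x) + (1 - sin x)] / [(1 - sin x)(1 + sin x)] = 2/(1 - sin²x) = 2/cos²x = 2sec²x = RHS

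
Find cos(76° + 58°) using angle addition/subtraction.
cos(76° + 58°) = cos 76° cos 58° - sin 76° sin 58° = -0.6947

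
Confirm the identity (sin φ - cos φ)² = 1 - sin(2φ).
LHS = sin²φ - 2 sin φ cos φ + cos²φ = (sin²φ + cos²φ) - 2 sin φ cos φ = 1 - sin(2φ) = RHS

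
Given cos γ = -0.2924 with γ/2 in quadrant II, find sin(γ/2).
sin(γ/2) = ±√((1 - cos γ)/2); positive since γ/2 ∈ QII, so sin(γ/2) = 0.8039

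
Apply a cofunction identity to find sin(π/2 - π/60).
sin(π/2 - π/60) = cos(π/60) = 0.9986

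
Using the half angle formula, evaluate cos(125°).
cos(125°) = -√((1 + cos 250°)/2) = -0.5736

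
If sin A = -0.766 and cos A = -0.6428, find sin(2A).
sin(2A) = 2 sin A cos A = 0.9848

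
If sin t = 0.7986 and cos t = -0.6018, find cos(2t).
cos(2t) = cos²t - sin²t = -0.2756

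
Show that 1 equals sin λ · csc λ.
RHS = sin λ · (1/sin λ) = 1 = LHS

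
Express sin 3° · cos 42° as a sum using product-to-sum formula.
sin 3° cos 42° = (1/2)[sin(3°+42°) + sin(3°-42°)]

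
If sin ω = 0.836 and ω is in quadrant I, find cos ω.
cos ω = 0.5487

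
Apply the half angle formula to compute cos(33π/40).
cos(33π/40) = -√((1 + cos 33π/20)/2) = -0.8526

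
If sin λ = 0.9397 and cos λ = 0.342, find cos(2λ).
cos(2λ) = cos²λ - sin²λ = -0.7661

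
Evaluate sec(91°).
sec(91°) = -57.3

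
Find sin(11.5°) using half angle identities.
sin(11.5°) = √((1 - cos 23°)/2) = 0.1994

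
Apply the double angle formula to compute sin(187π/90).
sin(187π/90) = 2 sin 187π/180 cos 187π/180 = 0.2419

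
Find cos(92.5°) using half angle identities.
cos(92.5°) = -√((1 + cos 185°)/2) = -0.04362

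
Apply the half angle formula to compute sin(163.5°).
sin(163.5°) = √((1 - cos 327°)/2) = 0.284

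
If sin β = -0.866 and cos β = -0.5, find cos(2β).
cos(2β) = cos²β - sin²β = -0.5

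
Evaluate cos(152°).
cos(152°) = -0.8829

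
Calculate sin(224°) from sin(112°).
sin(224°) = 2 sin 112° cos 112° = -0.6947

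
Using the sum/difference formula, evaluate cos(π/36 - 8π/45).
cos(π/36 - 8π/45) = cos π/36 cos 8π/45 + sin π/36 sin 8π/45 = 0.891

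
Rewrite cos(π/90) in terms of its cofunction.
cos(π/90) = sin(π/2 - π/90) = sin(22π/45)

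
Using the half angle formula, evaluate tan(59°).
tan(59°) = sin 118° / (1 + cos 118°) = 1.664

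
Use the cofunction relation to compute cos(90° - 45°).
cos(90° - 45°) = sin(45°) = √2/2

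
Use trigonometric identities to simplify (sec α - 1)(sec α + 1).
(sec α - 1)(sec α + 1) = tan²α (using Diff. of squares)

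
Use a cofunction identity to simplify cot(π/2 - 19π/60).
cot(π/2 - 19π/60) = tan(19π/60)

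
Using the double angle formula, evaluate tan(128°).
tan(128°) = 2 tan 64° / (1 - tan²64°) = -1.28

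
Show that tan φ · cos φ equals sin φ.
LHS = (sin φ/cos φ) · cos φ = sin φ = RHS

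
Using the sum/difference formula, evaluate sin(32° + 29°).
sin(32° + 29°) = sin 32° cos 29° + cos 32° sin 29° = 0.8746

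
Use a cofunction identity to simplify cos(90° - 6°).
cos(90° - 6°) = sin(6°)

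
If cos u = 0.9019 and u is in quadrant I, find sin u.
sin u = 0.4319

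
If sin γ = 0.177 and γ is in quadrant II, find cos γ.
cos γ = -0.9842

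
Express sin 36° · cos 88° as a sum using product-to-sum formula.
sin 36° cos 88° = (1/2)[sin(36°+88°) + sin(36°-88°)]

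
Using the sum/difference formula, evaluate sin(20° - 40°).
sin(20° - 40°) = sin 20° cos 40° - cos 20° sin 40° = -0.342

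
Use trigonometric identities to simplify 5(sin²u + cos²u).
5(sin²u + cos²u) = 5 (using Pythagorean identity)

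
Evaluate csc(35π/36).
csc(35π/36) = 11.47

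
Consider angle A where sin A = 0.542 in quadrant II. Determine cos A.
cos A = ±√(1 - sin²A) = -0.8404 (negative in QII)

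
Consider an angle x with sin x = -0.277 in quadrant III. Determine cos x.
cos x = ±√(1 - sin²x) = -0.9609 (negative in QIII)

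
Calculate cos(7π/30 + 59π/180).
cos(7π/30 + 59π/180) = cos 7π/30 cos 59π/180 - sin 7π/30 sin 59π/180 = -0.1908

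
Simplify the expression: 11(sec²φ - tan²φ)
11(sec²φ - tan²φ) = 11 (using Pythagorean identity)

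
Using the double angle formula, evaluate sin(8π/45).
sin(8π/45) = 2 sin 4π/45 cos 4π/45 = 0.5299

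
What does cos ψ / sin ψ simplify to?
cos ψ / sin ψ = cot ψ (using Quotient identity)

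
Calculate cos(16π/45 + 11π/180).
cos(16π/45 + 11π/180) = cos 16π/45 cos 11π/180 - sin 16π/45 sin 11π/180 = (√6-√2)/4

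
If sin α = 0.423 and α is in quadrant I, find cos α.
cos α = 0.9061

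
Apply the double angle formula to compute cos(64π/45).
cos(64π/45) = cos²32π/45 - sin²32π/45 = -0.2419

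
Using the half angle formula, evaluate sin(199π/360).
sin(199π/360) = √((1 - cos 199π/180)/2) = 0.9863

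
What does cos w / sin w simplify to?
cos w / sin w = cot w (using Quotient identity)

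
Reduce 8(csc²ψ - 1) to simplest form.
8(csc²ψ - 1) = 8(cot²ψ) (using Pythagorean identity)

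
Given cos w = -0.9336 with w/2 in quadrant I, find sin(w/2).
sin(w/2) = ±√((1 - cos w)/2); positive since w/2 ∈ QI, so sin(w/2) = 0.9833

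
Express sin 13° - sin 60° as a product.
sin 13° - sin 60° = 2 cos(36.5°) sin(-23.5°)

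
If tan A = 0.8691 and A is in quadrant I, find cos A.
cos A = 0.7548 (using tan²A + 1 = sec²A)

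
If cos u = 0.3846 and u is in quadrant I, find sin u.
sin u = 0.9231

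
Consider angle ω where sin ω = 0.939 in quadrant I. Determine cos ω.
cos ω = √(1 - sin²ω) = 0.3439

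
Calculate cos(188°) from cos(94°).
cos(188°) = cos²94° - sin²94° = -0.9903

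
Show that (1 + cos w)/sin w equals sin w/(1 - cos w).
RHS = sin w(1 + cos w) / ((1 - cos w)(1 + cos w)) = sin w(1 + cos w) / (1 - cos²w) = sin w(1 + cos w) / sin²w = (1 + cos w)/sin w = LHS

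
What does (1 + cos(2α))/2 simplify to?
(1 + cos(2α))/2 = cos²α (using Power reduction)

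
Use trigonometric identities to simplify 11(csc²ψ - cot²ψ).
11(csc²ψ - cot²ψ) = 11 (using Pythagorean identity)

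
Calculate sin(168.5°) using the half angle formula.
sin(168.5°) = √((1 - cos 337°)/2) = 0.1994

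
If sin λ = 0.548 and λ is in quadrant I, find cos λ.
cos λ = 0.8365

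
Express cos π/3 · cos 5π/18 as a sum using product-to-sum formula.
cos π/3 cos 5π/18 = (1/2)[cos(π/3-5π/18) + cos(π/3+5π/18)]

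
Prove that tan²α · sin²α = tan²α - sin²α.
RHS = sin²α/cos²α - sin²α = sin²α(1/cos²α - 1) = sin²α · (1 - cos²α)/cos²α = sin²α · sin²α/cos²α = sin²α · tan²α = LHS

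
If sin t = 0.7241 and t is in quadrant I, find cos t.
cos t = 0.6897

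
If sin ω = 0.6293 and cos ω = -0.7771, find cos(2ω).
cos(2ω) = cos²ω - sin²ω = 0.2079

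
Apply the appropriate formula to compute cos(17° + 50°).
cos(17° + 50°) = cos 17° cos 50° - sin 17° sin 50° = 0.3907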